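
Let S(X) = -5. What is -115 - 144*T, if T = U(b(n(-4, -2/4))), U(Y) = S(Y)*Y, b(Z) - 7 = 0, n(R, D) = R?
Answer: 4925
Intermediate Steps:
b(Z) = 7 (b(Z) = 7 + 0 = 7)
U(Y) = -5*Y
T = -35 (T = -5*7 = -35)
-115 - 144*T = -115 - 144*(-35) = -115 + 5040 = 4925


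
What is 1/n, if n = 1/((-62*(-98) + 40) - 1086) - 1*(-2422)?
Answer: 5030/12182661 ≈ 0.00041288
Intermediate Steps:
n = 12182661/5030 (n = 1/((6076 + 40) - 1086) + 2422 = 1/(6116 - 1086) + 2422 = 1/5030 + 2422 = 12182661/5030 ≈ 2422.0)
1/n = 1/(12182661/5030) = 5030/12182661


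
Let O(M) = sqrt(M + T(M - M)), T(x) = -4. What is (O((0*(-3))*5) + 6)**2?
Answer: 32 + 24*I ≈ 32.0 + 24.0*I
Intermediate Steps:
O(M) = sqrt(-4 + M) (O(M) = sqrt(M - 4) = sqrt(-4 + M))
(O((0*(-3))*5) + 6)**2 = (sqrt(-4 + (0*(-3))*5) + 6)**2 = (sqrt(-4 + 0*5) + 6)**2 = (sqrt(-4 + 0) + 6)**2 = (sqrt(-4) + 6)**2 = (2*I + 6)**2 = (6 + 2*I)**2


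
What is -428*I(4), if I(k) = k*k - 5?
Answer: -4708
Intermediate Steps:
I(k) = -5 + k² (I(k) = k² - 5 = -5 + k²)
-428*I(4) = -428*(-5 + 4²) = -428*(-5 + 16) = -428*11 = -4708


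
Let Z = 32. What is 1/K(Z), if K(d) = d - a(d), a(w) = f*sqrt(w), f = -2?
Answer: 1/28 - sqrt(2)/112 ≈ 0.023087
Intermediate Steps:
a(w) = -2*sqrt(w)
K(d) = d + 2*sqrt(d) (K(d) = d - (-2)*sqrt(d) = d + 2*sqrt(d))
1/K(Z) = 1/(32 + 2*sqrt(32)) = 1/(32 + 2*(4*sqrt(2))) = 1/(32 + 8*sqrt(2))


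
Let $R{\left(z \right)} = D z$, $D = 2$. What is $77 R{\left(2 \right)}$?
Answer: $308$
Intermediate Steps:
$R{\left(z \right)} = 2 z$
$77 R{\left(2 \right)} = 77 \cdot 2 \cdot 2 = 77 \cdot 4 = 308$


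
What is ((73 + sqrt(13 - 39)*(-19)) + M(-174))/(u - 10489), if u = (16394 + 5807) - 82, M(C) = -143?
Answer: -7/1163 - 19*I*sqrt(26)/11630 ≈ -0.0060189 - 0.0083303*I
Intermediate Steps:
u = 22119 (u = 22201 - 82 = 22119)
((73 + sqrt(13 - 39)*(-19)) + M(-174))/(u - 10489) = ((73 + sqrt(13 - 39)*(-19)) - 143)/(22119 - 10489) = ((73 + sqrt(-26)*(-19)) - 143)/11630 = ((73 + (I*sqrt(26))*(-19)) - 143)*(1/11630) = ((73 - 19*I*sqrt(26)) - 143)*(1/11630) = (-70 - 19*I*sqrt(26))*(1/11630) = -7/1163 - 19*I*sqrt(26)/11630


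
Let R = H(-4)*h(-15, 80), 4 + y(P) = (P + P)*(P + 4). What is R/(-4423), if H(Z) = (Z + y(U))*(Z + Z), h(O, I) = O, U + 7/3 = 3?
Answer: 640/13269 ≈ 0.048233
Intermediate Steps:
U = 2/3 (U = -7/3 + 3 = 2/3 ≈ 0.66667)
y(P) = -4 + 2*P*(4 + P) (y(P) = -4 + (P + P)*(P + 4) = -4 + (2*P)*(4 + P) = -4 + 2*P*(4 + P))
H(Z) = 2*Z*(20/9 + Z) (H(Z) = (Z + (-4 + 2*(2/3)**2 + 8*(2/3)))*(Z + Z) = (Z + (-4 + 2*(4/9) + 16/3))*(2*Z) = (Z + (-4 + 8/9 + 16/3))*(2*Z) = (Z + 20/9)*(2*Z) = (20/9 + Z)*(2*Z) = 2*Z*(20/9 + Z))
R = -640/3 (R = ((2/9)*(-4)*(20 + 9*(-4)))*(-15) = ((2/9)*(-4)*(20 - 36))*(-15) = ((2/9)*(-4)*(-16))*(-15) = (128/9)*(-15) = -640/3 ≈ -213.33)
R/(-4423) = -640/3/(-4423) = -640/3*(-1/4423) = 640/13269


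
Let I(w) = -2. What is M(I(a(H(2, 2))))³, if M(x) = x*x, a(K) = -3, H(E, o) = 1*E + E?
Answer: 64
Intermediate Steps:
H(E, o) = 2*E (H(E, o) = E + E = 2*E)
M(x) = x²
M(I(a(H(2, 2))))³ = ((-2)²)³ = 4³ = 64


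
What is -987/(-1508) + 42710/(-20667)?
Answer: -44008351/31165836 ≈ -1.4121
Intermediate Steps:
-987/(-1508) + 42710/(-20667) = -987*(-1/1508) + 42710*(-1/20667) = 987/1508 - 42710/20667 = -44008351/31165836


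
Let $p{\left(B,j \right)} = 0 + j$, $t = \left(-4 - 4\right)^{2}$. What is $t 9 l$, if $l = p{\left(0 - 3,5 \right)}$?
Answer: $2880$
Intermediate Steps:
$t = 64$ ($t = \left(-8\right)^{2} = 64$)
$p{\left(B,j \right)} = j$
$l = 5$
$t 9 l = 64 \cdot 9 \cdot 5 = 576 \cdot 5 = 2880$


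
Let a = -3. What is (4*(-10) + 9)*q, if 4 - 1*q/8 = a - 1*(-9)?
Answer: 496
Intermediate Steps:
q = -16 (q = 32 - 8*(-3 - 1*(-9)) = 32 - 8*(-3 + 9) = 32 - 8*6 = 32 - 48 = -16)
(4*(-10) + 9)*q = (4*(-10) + 9)*(-16) = (-40 + 9)*(-16) = -31*(-16) = 496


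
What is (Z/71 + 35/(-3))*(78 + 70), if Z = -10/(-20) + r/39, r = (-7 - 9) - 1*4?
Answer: -1593738/923 ≈ -1726.7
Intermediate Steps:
r = -20 (r = -16 - 4 = -20)
Z = -1/78 (Z = -10/(-20) - 20/39 = -10*(-1/20) - 20*1/39 = 1/2 - 20/39 = -1/78 ≈ -0.012821)
(Z/71 + 35/(-3))*(78 + 70) = (-1/78/71 + 35/(-3))*(78 + 70) = (-1/78*1/71 + 35*(-1/3))*148 = (-1/5538 - 35/3)*148 = -21537/1846*148 = -1593738/923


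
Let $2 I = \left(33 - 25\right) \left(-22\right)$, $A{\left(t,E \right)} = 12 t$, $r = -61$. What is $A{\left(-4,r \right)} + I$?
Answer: $-136$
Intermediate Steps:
$I = -88$ ($I = \frac{\left(33 - 25\right) \left(-22\right)}{2} = \frac{8 \left(-22\right)}{2} = \frac{1}{2} \left(-176\right) = -88$)
$A{\left(-4,r \right)} + I = 12 \left(-4\right) - 88 = -48 - 88 = -136$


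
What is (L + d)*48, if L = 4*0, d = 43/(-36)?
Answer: -172/3 ≈ -57.333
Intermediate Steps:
d = -43/36 (d = 43*(-1/36) = -43/36 ≈ -1.1944)
L = 0
(L + d)*48 = (0 - 43/36)*48 = -43/36*48 = -172/3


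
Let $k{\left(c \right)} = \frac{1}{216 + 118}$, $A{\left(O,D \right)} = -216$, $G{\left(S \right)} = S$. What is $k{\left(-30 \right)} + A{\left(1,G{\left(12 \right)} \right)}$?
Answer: $- \frac{72143}{334} \approx -216.0$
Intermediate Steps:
$k{\left(c \right)} = \frac{1}{334}$
$k{\left(-30 \right)} + A{\left(1,G{\left(12 \right)} \right)} = \frac{1}{334} - 216 = - \frac{72143}{334}$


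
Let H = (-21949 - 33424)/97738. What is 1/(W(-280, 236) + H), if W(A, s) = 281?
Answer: 97738/27409005 ≈ 0.0035659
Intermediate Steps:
H = -55373/97738 (H = -55373*1/97738 = -55373/97738 ≈ -0.56655)
1/(W(-280, 236) + H) = 1/(281 - 55373/97738) = 1/(27409005/97738) = 97738/27409005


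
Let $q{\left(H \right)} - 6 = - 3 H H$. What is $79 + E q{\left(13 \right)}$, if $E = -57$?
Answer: $28636$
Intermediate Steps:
$q{\left(H \right)} = 6 - 3 H^{2}$ ($q{\left(H \right)} = 6 + - 3 H H = 6 - 3 H^{2}$)
$79 + E q{\left(13 \right)} = 79 - 57 \left(6 - 3 \cdot 13^{2}\right) = 79 - 57 \left(6 - 507\right) = 79 - -28557 = 79 + 28557 = 28636$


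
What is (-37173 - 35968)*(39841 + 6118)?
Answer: -3361487219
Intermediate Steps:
(-37173 - 35968)*(39841 + 6118) = -73141*45959 = -3361487219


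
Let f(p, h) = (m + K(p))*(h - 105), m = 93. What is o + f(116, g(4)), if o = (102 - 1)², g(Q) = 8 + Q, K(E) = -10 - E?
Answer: 13270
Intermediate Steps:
o = 10201 (o = 101² = 10201)
f(p, h) = (-105 + h)*(83 - p) (f(p, h) = (93 + (-10 - p))*(h - 105) = (83 - p)*(-105 + h) = (-105 + h)*(83 - p))
o + f(116, g(4)) = 10201 + (-8715 + 83*(8 + 4) + 105*116 - 1*(8 + 4)*116) = 10201 + (-8715 + 83*12 + 12180 - 1*12*116) = 10201 + (-8715 + 996 + 12180 - 1392) = 10201 + 3069 = 13270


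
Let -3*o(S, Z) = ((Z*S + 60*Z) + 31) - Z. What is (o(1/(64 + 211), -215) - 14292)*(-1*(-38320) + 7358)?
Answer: -25308154742/55 ≈ -4.6015e+8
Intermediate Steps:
o(S, Z) = -31/3 - 59*Z/3 - S*Z/3 (o(S, Z) = -(((Z*S + 60*Z) + 31) - Z)/3 = -(((S*Z + 60*Z) + 31) - Z)/3 = -(((60*Z + S*Z) + 31) - Z)/3 = -((31 + 60*Z + S*Z) - Z)/3 = -(31 + 59*Z + S*Z)/3 = -31/3 - 59*Z/3 - S*Z/3)
(o(1/(64 + 211), -215) - 14292)*(-1*(-38320) + 7358) = ((-31/3 - 59/3*(-215) - ⅓*(-215)/(64 + 211)) - 14292)*(-1*(-38320) + 7358) = ((-31/3 + 12685/3 - ⅓*(-215)/275) - 14292)*(38320 + 7358) = ((-31/3 + 12685/3 - ⅓*1/275*(-215)) - 14292)*45678 = ((-31/3 + 12685/3 + 43/165) - 14292)*45678 = (696013/165 - 14292)*45678 = -1662167/165*45678 = -25308154742/55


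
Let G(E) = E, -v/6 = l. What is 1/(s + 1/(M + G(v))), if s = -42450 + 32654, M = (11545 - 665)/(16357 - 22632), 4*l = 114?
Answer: -216781/2123587931 ≈ -0.00010208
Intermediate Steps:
l = 57/2 (l = (¼)*114 = 57/2 ≈ 28.500)
v = -171 (v = -6*57/2 = -171)
M = -2176/1255 (M = 10880/(-6275) = 10880*(-1/6275) = -2176/1255 ≈ -1.7339)
s = -9796
1/(s + 1/(M + G(v))) = 1/(-9796 + 1/(-2176/1255 - 171)) = 1/(-9796 + 1/(-216781/1255)) = 1/(-9796 - 1255/216781) = 1/(-2123587931/216781) = -216781/2123587931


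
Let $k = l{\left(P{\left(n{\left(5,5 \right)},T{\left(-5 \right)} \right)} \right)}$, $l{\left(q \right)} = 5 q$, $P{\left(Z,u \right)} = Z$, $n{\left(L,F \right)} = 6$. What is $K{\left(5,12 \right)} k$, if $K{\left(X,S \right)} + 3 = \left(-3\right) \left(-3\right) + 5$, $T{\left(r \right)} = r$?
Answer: $330$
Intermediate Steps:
$K{\left(X,S \right)} = 11$ ($K{\left(X,S \right)} = -3 + \left(\left(-3\right) \left(-3\right) + 5\right) = -3 + \left(9 + 5\right) = -3 + 14 = 11$)
$k = 30$ ($k = 5 \cdot 6 = 30$)
$K{\left(5,12 \right)} k = 11 \cdot 30 = 330$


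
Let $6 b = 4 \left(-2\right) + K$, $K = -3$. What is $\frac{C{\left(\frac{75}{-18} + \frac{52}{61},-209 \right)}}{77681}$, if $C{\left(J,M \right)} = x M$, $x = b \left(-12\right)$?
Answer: $- \frac{4598}{77681} \approx -0.059191$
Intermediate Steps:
$b = - \frac{11}{6}$ ($b = \frac{4 \left(-2\right) - 3}{6} = \frac{-8 - 3}{6} = \frac{1}{6} \left(-11\right) = - \frac{11}{6} \approx -1.8333$)
$x = 22$ ($x = \left(- \frac{11}{6}\right) \left(-12\right) = 22$)
$C{\left(J,M \right)} = 22 M$
$\frac{C{\left(\frac{75}{-18} + \frac{52}{61},-209 \right)}}{77681} = \frac{22 \left(-209\right)}{77681} = \left(-4598\right) \frac{1}{77681} = - \frac{4598}{77681}$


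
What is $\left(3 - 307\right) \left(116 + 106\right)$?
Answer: $-67488$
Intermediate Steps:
$\left(3 - 307\right) \left(116 + 106\right) = \left(-304\right) 222 = -67488$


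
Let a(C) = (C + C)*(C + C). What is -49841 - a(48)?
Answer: -59057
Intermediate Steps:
a(C) = 4*C² (a(C) = (2*C)*(2*C) = 4*C²)
-49841 - a(48) = -49841 - 4*48² = -49841 - 4*2304 = -49841 - 1*9216 = -49841 - 9216 = -59057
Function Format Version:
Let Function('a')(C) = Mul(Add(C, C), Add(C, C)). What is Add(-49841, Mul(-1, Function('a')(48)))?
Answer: -59057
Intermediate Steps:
Function('a')(C) = Mul(4, Pow(C, 2)) (Function('a')(C) = Mul(Mul(2, C), Mul(2, C)) = Mul(4, Pow(C, 2)))
Add(-49841, Mul(-1, Function('a')(48))) = Add(-49841, Mul(-1, Mul(4, Pow(48, 2)))) = Add(-49841, Mul(-1, Mul(4, 2304))) = Add(-49841, Mul(-1, 9216)) = Add(-49841, -9216) = -59057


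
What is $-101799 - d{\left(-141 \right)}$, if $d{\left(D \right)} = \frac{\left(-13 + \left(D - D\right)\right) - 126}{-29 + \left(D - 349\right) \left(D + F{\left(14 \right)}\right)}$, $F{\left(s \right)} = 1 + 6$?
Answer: $- \frac{6681170030}{65631} \approx -1.018 \cdot 10^{5}$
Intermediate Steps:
$F{\left(s \right)} = 7$
$d{\left(D \right)} = - \frac{139}{-29 + \left(-349 + D\right) \left(7 + D\right)}$ ($d{\left(D \right)} = \frac{\left(-13 + \left(D - D\right)\right) - 126}{-29 + \left(D - 349\right) \left(D + 7\right)} = \frac{\left(-13 + 0\right) - 126}{-29 + \left(-349 + D\right) \left(7 + D\right)} = \frac{-13 - 126}{-29 + \left(-349 + D\right) \left(7 + D\right)} = - \frac{139}{-29 + \left(-349 + D\right) \left(7 + D\right)}$)
$-101799 - d{\left(-141 \right)} = -101799 - \frac{139}{2472 - \left(-141\right)^{2} + 342 \left(-141\right)} = -101799 - \frac{139}{2472 - 19881 - 48222} = -101799 - \frac{139}{-65631} = -101799 - 139 \left(- \frac{1}{65631}\right) = -101799 - - \frac{139}{65631} = -101799 + \frac{139}{65631} = - \frac{6681170030}{65631}$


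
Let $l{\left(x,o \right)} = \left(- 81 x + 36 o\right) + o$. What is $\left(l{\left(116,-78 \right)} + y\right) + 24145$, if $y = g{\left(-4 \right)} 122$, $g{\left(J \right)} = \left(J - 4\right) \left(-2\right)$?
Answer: $13815$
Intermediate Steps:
$g{\left(J \right)} = 8 - 2 J$ ($g{\left(J \right)} = \left(-4 + J\right) \left(-2\right) = 8 - 2 J$)
$l{\left(x,o \right)} = - 81 x + 37 o$
$y = 1952$ ($y = \left(8 - -8\right) 122 = \left(8 + 8\right) 122 = 16 \cdot 122 = 1952$)
$\left(l{\left(116,-78 \right)} + y\right) + 24145 = \left(\left(\left(-81\right) 116 + 37 \left(-78\right)\right) + 1952\right) + 24145 = \left(\left(-9396 - 2886\right) + 1952\right) + 24145 = \left(-12282 + 1952\right) + 24145 = -10330 + 24145 = 13815$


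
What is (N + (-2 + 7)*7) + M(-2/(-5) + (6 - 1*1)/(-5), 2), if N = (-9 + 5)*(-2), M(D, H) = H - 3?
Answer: 42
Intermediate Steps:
M(D, H) = -3 + H
N = 8 (N = -4*(-2) = 8)
(N + (-2 + 7)*7) + M(-2/(-5) + (6 - 1*1)/(-5), 2) = (8 + (-2 + 7)*7) + (-3 + 2) = (8 + 5*7) - 1 = (8 + 35) - 1 = 43 - 1 = 42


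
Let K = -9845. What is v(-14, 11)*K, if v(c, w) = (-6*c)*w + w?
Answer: -9205075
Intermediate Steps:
v(c, w) = w - 6*c*w (v(c, w) = -6*c*w + w = w - 6*c*w)
v(-14, 11)*K = (11*(1 - 6*(-14)))*(-9845) = (11*(1 + 84))*(-9845) = (11*85)*(-9845) = 935*(-9845) = -9205075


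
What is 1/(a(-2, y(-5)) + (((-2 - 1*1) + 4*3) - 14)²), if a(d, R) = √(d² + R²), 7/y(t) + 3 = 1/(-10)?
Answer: 24025/591881 - 62*√2186/591881 ≈ 0.035693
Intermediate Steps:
y(t) = -70/31 (y(t) = 7/(-3 + 1/(-10)) = 7/(-3 - ⅒) = 7/(-31/10) = 7*(-10/31) = -70/31)
a(d, R) = √(R² + d²)
1/(a(-2, y(-5)) + (((-2 - 1*1) + 4*3) - 14)²) = 1/(√((-70/31)² + (-2)²) + (((-2 - 1*1) + 4*3) - 14)²) = 1/(√(4900/961 + 4) + (((-2 - 1) + 12) - 14)²) = 1/(√(8744/961) + ((-3 + 12) - 14)²) = 1/(2*√2186/31 + (9 - 14)²) = 1/(2*√2186/31 + (-5)²) = 1/(2*√2186/31 + 25) = 1/(25 + 2*√2186/31)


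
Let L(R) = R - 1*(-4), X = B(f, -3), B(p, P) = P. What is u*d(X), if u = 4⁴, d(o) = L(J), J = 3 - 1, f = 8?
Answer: 1536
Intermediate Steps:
X = -3
J = 2
L(R) = 4 + R (L(R) = R + 4 = 4 + R)
d(o) = 6 (d(o) = 4 + 2 = 6)
u = 256
u*d(X) = 256*6 = 1536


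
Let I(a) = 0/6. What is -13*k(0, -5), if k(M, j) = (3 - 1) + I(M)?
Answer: -26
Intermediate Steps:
I(a) = 0 (I(a) = 0*(⅙) = 0)
k(M, j) = 2 (k(M, j) = (3 - 1) + 0 = 2 + 0 = 2)
-13*k(0, -5) = -13*2 = -26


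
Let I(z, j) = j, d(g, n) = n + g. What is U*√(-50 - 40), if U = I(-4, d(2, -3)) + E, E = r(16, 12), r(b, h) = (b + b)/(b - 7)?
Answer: 23*I*√10/3 ≈ 24.244*I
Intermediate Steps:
d(g, n) = g + n
r(b, h) = 2*b/(-7 + b) (r(b, h) = (2*b)/(-7 + b) = 2*b/(-7 + b))
E = 32/9 (E = 2*16/(-7 + 16) = 2*16/9 = 2*16*(⅑) = 32/9 ≈ 3.5556)
U = 23/9 (U = (2 - 3) + 32/9 = -1 + 32/9 = 23/9 ≈ 2.5556)
U*√(-50 - 40) = 23*√(-50 - 40)/9 = 23*√(-90)/9 = 23*(3*I*√10)/9 = 23*I*√10/3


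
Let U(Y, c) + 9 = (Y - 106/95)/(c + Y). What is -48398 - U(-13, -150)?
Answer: -749305006/15485 ≈ -48389.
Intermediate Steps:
U(Y, c) = -9 + (-106/95 + Y)/(Y + c) (U(Y, c) = -9 + (Y - 106/95)/(c + Y) = -9 + (Y - 106*1/95)/(Y + c) = -9 + (Y - 106/95)/(Y + c) = -9 + (-106/95 + Y)/(Y + c))
-48398 - U(-13, -150) = -48398 - (-106/95 - 9*(-150) - 8*(-13))/(-13 - 150) = -48398 - (-106/95 + 1350 + 104)/(-163) = -48398 - (-1)*138024/(163*95) = -48398 - 1*(-138024/15485) = -48398 + 138024/15485 = -749305006/15485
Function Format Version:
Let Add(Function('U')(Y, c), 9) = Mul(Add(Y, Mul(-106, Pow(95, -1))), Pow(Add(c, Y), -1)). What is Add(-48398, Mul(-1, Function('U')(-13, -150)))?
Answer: Rational(-749305006, 15485) ≈ -48389.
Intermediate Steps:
Function('U')(Y, c) = Add(-9, Mul(Pow(Add(Y, c), -1), Add(Rational(-106, 95), Y))) (Function('U')(Y, c) = Add(-9, Mul(Add(Y, Mul(-106, Pow(95, -1))), Pow(Add(c, Y), -1))) = Add(-9, Mul(Add(Y, Mul(-106, Rational(1, 95))), Pow(Add(Y, c), -1))) = Add(-9, Mul(Add(Y, Rational(-106, 95)), Pow(Add(Y, c), -1))) = Add(-9, Mul(Add(Rational(-106, 95), Y), Pow(Add(Y, c), -1))) = Add(-9, Mul(Pow(Add(Y, c), -1), Add(Rational(-106, 95), Y))))
Add(-48398, Mul(-1, Function('U')(-13, -150))) = Add(-48398, Mul(-1, Mul(Pow(Add(-13, -150), -1), Add(Rational(-106, 95), Mul(-9, -150), Mul(-8, -13))))) = Add(-48398, Mul(-1, Mul(Pow(-163, -1), Add(Rational(-106, 95), 1350, 104)))) = Add(-48398, Mul(-1, Mul(Rational(-1, 163), Rational(138024, 95)))) = Add(-48398, Mul(-1, Rational(-138024, 15485))) = Add(-48398, Rational(138024, 15485)) = Rational(-749305006, 15485)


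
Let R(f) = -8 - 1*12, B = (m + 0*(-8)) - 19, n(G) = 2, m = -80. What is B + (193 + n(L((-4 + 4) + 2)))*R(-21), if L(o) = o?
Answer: -3999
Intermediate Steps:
B = -99 (B = (-80 + 0*(-8)) - 19 = (-80 + 0) - 19 = -80 - 19 = -99)
R(f) = -20 (R(f) = -8 - 12 = -20)
B + (193 + n(L((-4 + 4) + 2)))*R(-21) = -99 + (193 + 2)*(-20) = -99 + 195*(-20) = -99 - 3900 = -3999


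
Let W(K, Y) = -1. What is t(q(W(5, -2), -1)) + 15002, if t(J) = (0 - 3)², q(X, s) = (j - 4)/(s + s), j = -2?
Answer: 15011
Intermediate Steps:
q(X, s) = -3/s (q(X, s) = (-2 - 4)/(s + s) = -6*1/(2*s) = -3/s)
t(J) = 9 (t(J) = (-3)² = 9)
t(q(W(5, -2), -1)) + 15002 = 9 + 15002 = 15011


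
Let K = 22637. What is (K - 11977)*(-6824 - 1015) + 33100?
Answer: -83530640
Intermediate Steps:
(K - 11977)*(-6824 - 1015) + 33100 = (22637 - 11977)*(-6824 - 1015) + 33100 = 10660*(-7839) + 33100 = -83563740 + 33100 = -83530640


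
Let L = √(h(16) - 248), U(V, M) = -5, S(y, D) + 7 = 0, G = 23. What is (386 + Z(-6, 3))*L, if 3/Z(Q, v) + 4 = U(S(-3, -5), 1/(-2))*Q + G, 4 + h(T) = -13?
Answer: 18917*I*√265/49 ≈ 6284.6*I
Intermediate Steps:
h(T) = -17 (h(T) = -4 - 13 = -17)
S(y, D) = -7 (S(y, D) = -7 + 0 = -7)
L = I*√265 (L = √(-17 - 248) = √(-265) = I*√265 ≈ 16.279*I)
Z(Q, v) = 3/(19 - 5*Q) (Z(Q, v) = 3/(-4 + (-5*Q + 23)) = 3/(-4 + (23 - 5*Q)) = 3/(19 - 5*Q))
(386 + Z(-6, 3))*L = (386 + 3/(19 - 5*(-6)))*(I*√265) = (386 + 3/(19 + 30))*(I*√265) = (386 + 3/49)*(I*√265) = 18917*(I*√265)/49 = 18917*I*√265/49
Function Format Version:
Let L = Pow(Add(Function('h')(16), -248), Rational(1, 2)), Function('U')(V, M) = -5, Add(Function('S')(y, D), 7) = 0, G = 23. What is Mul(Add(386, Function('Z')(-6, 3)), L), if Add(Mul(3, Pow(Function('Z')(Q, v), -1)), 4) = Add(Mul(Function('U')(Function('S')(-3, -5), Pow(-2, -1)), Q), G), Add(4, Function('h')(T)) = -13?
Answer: Mul(Rational(18917, 49), I, Pow(265, Rational(1, 2))) ≈ Mul(6284.6, I)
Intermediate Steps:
Function('h')(T) = -17 (Function('h')(T) = Add(-4, -13) = -17)
Function('S')(y, D) = -7 (Function('S')(y, D) = Add(-7, 0) = -7)
L = Mul(I, Pow(265, Rational(1, 2))) (L = Pow(Add(-17, -248), Rational(1, 2)) = Pow(-265, Rational(1, 2)) = Mul(I, Pow(265, Rational(1, 2))) ≈ Mul(16.279, I))
Function('Z')(Q, v) = Mul(3, Pow(Add(19, Mul(-5, Q)), -1)) (Function('Z')(Q, v) = Mul(3, Pow(Add(-4, Add(Mul(-5, Q), 23)), -1)) = Mul(3, Pow(Add(-4, Add(23, Mul(-5, Q))), -1)) = Mul(3, Pow(Add(19, Mul(-5, Q)), -1)))
Mul(Add(386, Function('Z')(-6, 3)), L) = Mul(Add(386, Mul(3, Pow(Add(19, Mul(-5, -6)), -1))), Mul(I, Pow(265, Rational(1, 2)))) = Mul(Add(386, Mul(3, Pow(Add(19, 30), -1))), Mul(I, Pow(265, Rational(1, 2)))) = Mul(Add(386, Mul(3, Pow(49, -1))), Mul(I, Pow(265, Rational(1, 2)))) = Mul(Add(386, Mul(3, Rational(1, 49))), Mul(I, Pow(265, Rational(1, 2)))) = Mul(Add(386, Rational(3, 49)), Mul(I, Pow(265, Rational(1, 2)))) = Mul(Rational(18917, 49), Mul(I, Pow(265, Rational(1, 2)))) = Mul(Rational(18917, 49), I, Pow(265, Rational(1, 2)))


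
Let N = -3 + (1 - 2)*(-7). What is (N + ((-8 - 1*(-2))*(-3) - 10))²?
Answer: 144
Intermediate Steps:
N = 4 (N = -3 - 1*(-7) = -3 + 7 = 4)
(N + ((-8 - 1*(-2))*(-3) - 10))² = (4 + ((-8 - 1*(-2))*(-3) - 10))² = (4 + ((-8 + 2)*(-3) - 10))² = (4 + (-6*(-3) - 10))² = (4 + (18 - 10))² = (4 + 8)² = 12² = 144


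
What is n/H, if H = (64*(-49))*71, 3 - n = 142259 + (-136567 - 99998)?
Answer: -94309/222656 ≈ -0.42356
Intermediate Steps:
n = 94309 (n = 3 - (142259 + (-136567 - 99998)) = 3 - (142259 - 236565) = 3 - 1*(-94306) = 3 + 94306 = 94309)
H = -222656 (H = -3136*71 = -222656)
n/H = 94309/(-222656) = 94309*(-1/222656) = -94309/222656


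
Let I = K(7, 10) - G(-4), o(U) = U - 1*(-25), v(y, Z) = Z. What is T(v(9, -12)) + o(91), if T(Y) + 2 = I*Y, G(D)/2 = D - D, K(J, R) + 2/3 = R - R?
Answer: 122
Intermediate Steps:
o(U) = 25 + U (o(U) = U + 25 = 25 + U)
K(J, R) = -2/3 (K(J, R) = -2/3 + (R - R) = -2/3 + 0 = -2/3)
G(D) = 0 (G(D) = 2*(D - D) = 2*0 = 0)
I = -2/3 (I = -2/3 - 1*0 = -2/3 + 0 = -2/3 ≈ -0.66667)
T(Y) = -2 - 2*Y/3
T(v(9, -12)) + o(91) = (-2 - 2/3*(-12)) + (25 + 91) = (-2 + 8) + 116 = 6 + 116 = 122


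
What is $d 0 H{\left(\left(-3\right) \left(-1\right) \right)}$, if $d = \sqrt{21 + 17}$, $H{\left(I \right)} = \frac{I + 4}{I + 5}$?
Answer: $0$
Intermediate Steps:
$H{\left(I \right)} = \frac{4 + I}{5 + I}$
$d = \sqrt{38} \approx 6.1644$
$d 0 H{\left(\left(-3\right) \left(-1\right) \right)} = \sqrt{38} \cdot 0 \frac{4 - -3}{5 - -3} = 0 \frac{4 + 3}{5 + 3} = 0 \cdot \frac{1}{8} \cdot 7 = 0 \cdot \frac{7}{8} = 0$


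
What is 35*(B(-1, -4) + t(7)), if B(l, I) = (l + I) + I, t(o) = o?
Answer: -70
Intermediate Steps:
B(l, I) = l + 2*I (B(l, I) = (I + l) + I = l + 2*I)
35*(B(-1, -4) + t(7)) = 35*((-1 + 2*(-4)) + 7) = 35*((-1 - 8) + 7) = 35*(-9 + 7) = 35*(-2) = -70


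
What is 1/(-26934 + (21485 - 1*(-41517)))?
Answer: 1/36068 ≈ 2.7725e-5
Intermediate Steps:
1/(-26934 + (21485 - 1*(-41517))) = 1/(-26934 + (21485 + 41517)) = 1/(-26934 + 63002) = 1/36068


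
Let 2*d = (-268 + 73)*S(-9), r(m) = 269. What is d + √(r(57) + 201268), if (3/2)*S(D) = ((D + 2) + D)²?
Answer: -16640 + 21*√457 ≈ -16191.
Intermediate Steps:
S(D) = 2*(2 + 2*D)²/3 (S(D) = 2*((D + 2) + D)²/3 = 2*((2 + D) + D)²/3 = 2*(2 + 2*D)²/3)
d = -16640 (d = ((-268 + 73)*(8*(1 - 9)²/3))/2 = (-520*(-8)²)/2 = (-520*64)/2 = (-195*512/3)/2 = (½)*(-33280) = -16640)
d + √(r(57) + 201268) = -16640 + √(269 + 201268) = -16640 + √201537 = -16640 + 21*√457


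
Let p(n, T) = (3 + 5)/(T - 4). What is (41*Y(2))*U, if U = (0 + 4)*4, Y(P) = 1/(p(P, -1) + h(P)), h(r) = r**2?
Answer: 820/3 ≈ 273.33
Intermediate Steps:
p(n, T) = 8/(-4 + T)
Y(P) = 1/(-8/5 + P**2) (Y(P) = 1/(8/(-4 - 1) + P**2) = 1/(8/(-5) + P**2) = 1/(8*(-1/5) + P**2) = 1/(-8/5 + P**2))
U = 16 (U = 4*4 = 16)
(41*Y(2))*U = (41*(5/(-8 + 5*2**2)))*16 = (41*(5/(-8 + 5*4)))*16 = (41*(5/(-8 + 20)))*16 = (41*(5/12))*16 = (205/12)*16 = 820/3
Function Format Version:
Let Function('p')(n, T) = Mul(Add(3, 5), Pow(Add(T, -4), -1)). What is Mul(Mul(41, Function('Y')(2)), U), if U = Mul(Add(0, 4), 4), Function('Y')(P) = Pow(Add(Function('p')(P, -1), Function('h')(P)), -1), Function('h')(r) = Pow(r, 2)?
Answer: Rational(820, 3) ≈ 273.33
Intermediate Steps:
Function('p')(n, T) = Mul(8, Pow(Add(-4, T), -1))
Function('Y')(P) = Pow(Add(Rational(-8, 5), Pow(P, 2)), -1) (Function('Y')(P) = Pow(Add(Mul(8, Pow(Add(-4, -1), -1)), Pow(P, 2)), -1) = Pow(Add(Mul(8, Pow(-5, -1)), Pow(P, 2)), -1) = Pow(Add(Mul(8, Rational(-1, 5)), Pow(P, 2)), -1) = Pow(Add(Rational(-8, 5), Pow(P, 2)), -1))
U = 16 (U = Mul(4, 4) = 16)
Mul(Mul(41, Function('Y')(2)), U) = Mul(Mul(41, Mul(5, Pow(Add(-8, Mul(5, Pow(2, 2))), -1))), 16) = Mul(Mul(41, Mul(5, Pow(Add(-8, Mul(5, 4)), -1))), 16) = Mul(Mul(41, Mul(5, Pow(Add(-8, 20), -1))), 16) = Mul(Mul(41, Mul(5, Pow(12, -1))), 16) = Mul(Mul(41, Mul(5, Rational(1, 12))), 16) = Mul(Mul(41, Rational(5, 12)), 16) = Mul(Rational(205, 12), 16) = Rational(820, 3)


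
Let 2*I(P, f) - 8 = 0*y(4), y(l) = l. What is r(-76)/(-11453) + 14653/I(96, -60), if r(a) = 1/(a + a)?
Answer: 6377190743/1740856 ≈ 3663.3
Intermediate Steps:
r(a) = 1/(2*a)
I(P, f) = 4 (I(P, f) = 4 + (0*4)/2 = 4 + (½)*0 = 4 + 0 = 4)
r(-76)/(-11453) + 14653/I(96, -60) = ((½)/(-76))/(-11453) + 14653/4 = ((½)*(-1/76))*(-1/11453) + 14653*(¼) = -1/152*(-1/11453) + 14653/4 = 1/1740856 + 14653/4 = 6377190743/1740856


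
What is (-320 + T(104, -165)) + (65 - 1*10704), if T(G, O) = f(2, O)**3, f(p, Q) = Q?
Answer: -4503084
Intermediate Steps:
T(G, O) = O**3
(-320 + T(104, -165)) + (65 - 1*10704) = (-320 + (-165)**3) + (65 - 1*10704) = (-320 - 4492125) + (65 - 10704) = -4492445 - 10639 = -4503084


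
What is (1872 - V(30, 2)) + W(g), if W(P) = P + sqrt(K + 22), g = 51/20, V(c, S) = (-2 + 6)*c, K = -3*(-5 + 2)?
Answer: 35091/20 + sqrt(31) ≈ 1760.1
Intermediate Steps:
K = 9 (K = -3*(-3) = 9)
V(c, S) = 4*c
g = 51/20 (g = 51*(1/20) = 51/20 ≈ 2.5500)
W(P) = P + sqrt(31) (W(P) = P + sqrt(9 + 22) = P + sqrt(31))
(1872 - V(30, 2)) + W(g) = (1872 - 4*30) + (51/20 + sqrt(31)) = (1872 - 1*120) + (51/20 + sqrt(31)) = (1872 - 120) + (51/20 + sqrt(31)) = 1752 + (51/20 + sqrt(31)) = 35091/20 + sqrt(31)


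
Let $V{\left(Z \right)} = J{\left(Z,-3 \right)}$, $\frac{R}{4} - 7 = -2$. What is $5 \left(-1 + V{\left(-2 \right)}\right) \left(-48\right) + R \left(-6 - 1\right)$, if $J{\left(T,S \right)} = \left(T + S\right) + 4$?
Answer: $340$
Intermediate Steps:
$J{\left(T,S \right)} = 4 + S + T$ ($J{\left(T,S \right)} = \left(S + T\right) + 4 = 4 + S + T$)
$R = 20$ ($R = 28 + 4 \left(-2\right) = 28 - 8 = 20$)
$V{\left(Z \right)} = 1 + Z$ ($V{\left(Z \right)} = 4 - 3 + Z = 1 + Z$)
$5 \left(-1 + V{\left(-2 \right)}\right) \left(-48\right) + R \left(-6 - 1\right) = 5 \left(-1 + \left(1 - 2\right)\right) \left(-48\right) + 20 \left(-6 - 1\right) = 5 \left(-1 - 1\right) \left(-48\right) + 20 \left(-7\right) = 5 \left(-2\right) \left(-48\right) - 140 = \left(-10\right) \left(-48\right) - 140 = 480 - 140 = 340$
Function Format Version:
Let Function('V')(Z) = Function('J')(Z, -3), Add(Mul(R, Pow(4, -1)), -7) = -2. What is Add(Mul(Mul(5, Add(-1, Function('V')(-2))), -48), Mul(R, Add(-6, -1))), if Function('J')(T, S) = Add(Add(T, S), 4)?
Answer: 340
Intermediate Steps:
Function('J')(T, S) = Add(4, S, T) (Function('J')(T, S) = Add(Add(S, T), 4) = Add(4, S, T))
R = 20 (R = Add(28, Mul(4, -2)) = Add(28, -8) = 20)
Function('V')(Z) = Add(1, Z) (Function('V')(Z) = Add(4, -3, Z) = Add(1, Z))
Add(Mul(Mul(5, Add(-1, Function('V')(-2))), -48), Mul(R, Add(-6, -1))) = Add(Mul(Mul(5, Add(-1, Add(1, -2))), -48), Mul(20, Add(-6, -1))) = Add(Mul(Mul(5, Add(-1, -1)), -48), Mul(20, -7)) = Add(Mul(Mul(5, -2), -48), -140) = Add(Mul(-10, -48), -140) = Add(480, -140) = 340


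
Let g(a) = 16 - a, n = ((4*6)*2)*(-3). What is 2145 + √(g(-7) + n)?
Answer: 2145 + 11*I ≈ 2145.0 + 11.0*I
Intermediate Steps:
n = -144 (n = (24*2)*(-3) = 48*(-3) = -144)
2145 + √(g(-7) + n) = 2145 + √((16 - 1*(-7)) - 144) = 2145 + √((16 + 7) - 144) = 2145 + √(23 - 144) = 2145 + √(-121) = 2145 + 11*I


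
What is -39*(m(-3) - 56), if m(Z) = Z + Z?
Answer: 2418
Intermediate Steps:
m(Z) = 2*Z
-39*(m(-3) - 56) = -39*(2*(-3) - 56) = -39*(-6 - 56) = -39*(-62) = 2418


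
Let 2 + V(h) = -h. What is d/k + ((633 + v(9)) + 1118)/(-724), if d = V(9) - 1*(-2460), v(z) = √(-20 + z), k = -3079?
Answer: -7164405/2229196 - I*√11/724 ≈ -3.2139 - 0.004581*I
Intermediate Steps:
V(h) = -2 - h
d = 2449 (d = (-2 - 1*9) - 1*(-2460) = (-2 - 9) + 2460 = -11 + 2460 = 2449)
d/k + ((633 + v(9)) + 1118)/(-724) = 2449/(-3079) + ((633 + √(-20 + 9)) + 1118)/(-724) = 2449*(-1/3079) + ((633 + √(-11)) + 1118)*(-1/724) = -2449/3079 + ((633 + I*√11) + 1118)*(-1/724) = -2449/3079 + (1751 + I*√11)*(-1/724) = -2449/3079 + (-1751/724 - I*√11/724) = -7164405/2229196 - I*√11/724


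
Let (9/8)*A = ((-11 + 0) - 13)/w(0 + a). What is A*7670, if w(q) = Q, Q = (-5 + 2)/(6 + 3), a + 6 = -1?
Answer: 490880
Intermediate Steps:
a = -7 (a = -6 - 1 = -7)
Q = -1/3 (Q = -3/9 = -3*1/9 = -1/3 ≈ -0.33333)
w(q) = -1/3
A = 64 (A = 8*(((-11 + 0) - 13)/(-1/3))/9 = 8*((-11 - 13)*(-3))/9 = 8*(-24*(-3))/9 = (8/9)*72 = 64)
A*7670 = 64*7670 = 490880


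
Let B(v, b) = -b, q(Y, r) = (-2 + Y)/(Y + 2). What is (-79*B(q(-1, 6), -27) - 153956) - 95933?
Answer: -252022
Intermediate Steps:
q(Y, r) = (-2 + Y)/(2 + Y)
(-79*B(q(-1, 6), -27) - 153956) - 95933 = (-(-79)*(-27) - 153956) - 95933 = (-79*27 - 153956) - 95933 = (-2133 - 153956) - 95933 = -156089 - 95933 = -252022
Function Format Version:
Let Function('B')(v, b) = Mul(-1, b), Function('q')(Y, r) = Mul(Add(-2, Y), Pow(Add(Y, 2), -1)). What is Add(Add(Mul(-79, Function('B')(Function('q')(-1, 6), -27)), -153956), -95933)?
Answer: -252022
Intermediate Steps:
Function('q')(Y, r) = Mul(Pow(Add(2, Y), -1), Add(-2, Y)) (Function('q')(Y, r) = Mul(Add(-2, Y), Pow(Add(2, Y), -1)) = Mul(Pow(Add(2, Y), -1), Add(-2, Y)))
Add(Add(Mul(-79, Function('B')(Function('q')(-1, 6), -27)), -153956), -95933) = Add(Add(Mul(-79, Mul(-1, -27)), -153956), -95933) = Add(Add(Mul(-79, 27), -153956), -95933) = Add(Add(-2133, -153956), -95933) = Add(-156089, -95933) = -252022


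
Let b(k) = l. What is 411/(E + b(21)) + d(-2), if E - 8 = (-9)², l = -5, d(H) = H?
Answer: 81/28 ≈ 2.8929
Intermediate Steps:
E = 89 (E = 8 + (-9)² = 8 + 81 = 89)
b(k) = -5
411/(E + b(21)) + d(-2) = 411/(89 - 5) - 2 = 411/84 - 2 = (1/84)*411 - 2 = 137/28 - 2 = 81/28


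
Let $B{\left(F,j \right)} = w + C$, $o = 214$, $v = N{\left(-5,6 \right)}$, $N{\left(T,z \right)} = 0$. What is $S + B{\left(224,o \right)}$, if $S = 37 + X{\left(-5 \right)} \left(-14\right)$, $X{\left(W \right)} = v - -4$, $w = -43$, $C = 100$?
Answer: $38$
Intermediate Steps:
$v = 0$
$X{\left(W \right)} = 4$ ($X{\left(W \right)} = 0 - -4 = 0 + 4 = 4$)
$B{\left(F,j \right)} = 57$ ($B{\left(F,j \right)} = -43 + 100 = 57$)
$S = -19$ ($S = 37 + 4 \left(-14\right) = 37 - 56 = -19$)
$S + B{\left(224,o \right)} = -19 + 57 = 38$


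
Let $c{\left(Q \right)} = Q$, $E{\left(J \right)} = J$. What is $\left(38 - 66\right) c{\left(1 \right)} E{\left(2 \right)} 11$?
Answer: $-616$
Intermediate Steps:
$\left(38 - 66\right) c{\left(1 \right)} E{\left(2 \right)} 11 = \left(38 - 66\right) 1 \cdot 2 \cdot 11 = \left(-28\right) 1 \cdot 22 = \left(-28\right) 22 = -616$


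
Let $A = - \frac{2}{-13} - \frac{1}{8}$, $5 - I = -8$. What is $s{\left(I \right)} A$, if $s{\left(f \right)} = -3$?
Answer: $- \frac{9}{104} \approx -0.086538$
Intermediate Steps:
$I = 13$ ($I = 5 - -8 = 5 + 8 = 13$)
$A = \frac{3}{104}$ ($A = \left(-2\right) \left(- \frac{1}{13}\right) - \frac{1}{8} = \frac{2}{13} - \frac{1}{8} = \frac{3}{104} \approx 0.028846$)
$s{\left(I \right)} A = \left(-3\right) \frac{3}{104} = - \frac{9}{104}$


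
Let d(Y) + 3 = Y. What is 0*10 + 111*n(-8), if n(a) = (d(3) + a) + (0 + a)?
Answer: -1776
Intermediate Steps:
d(Y) = -3 + Y
n(a) = 2*a (n(a) = ((-3 + 3) + a) + (0 + a) = (0 + a) + a = a + a = 2*a)
0*10 + 111*n(-8) = 0*10 + 111*(2*(-8)) = 0 + 111*(-16) = 0 - 1776 = -1776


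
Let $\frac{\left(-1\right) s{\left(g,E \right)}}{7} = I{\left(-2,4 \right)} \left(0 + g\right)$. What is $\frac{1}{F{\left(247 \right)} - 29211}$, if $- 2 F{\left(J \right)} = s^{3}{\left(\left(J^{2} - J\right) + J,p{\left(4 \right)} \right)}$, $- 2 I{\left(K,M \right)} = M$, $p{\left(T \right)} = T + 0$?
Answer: $- \frac{1}{311555793062185399} \approx -3.2097 \cdot 10^{-18}$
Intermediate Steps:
$p{\left(T \right)} = T$
$I{\left(K,M \right)} = - \frac{M}{2}$
$s{\left(g,E \right)} = 14 g$ ($s{\left(g,E \right)} = - 7 \left(- \frac{1}{2}\right) 4 \left(0 + g\right) = - 7 \left(- 2 g\right) = 14 g$)
$F{\left(J \right)} = - 1372 J^{6}$ ($F{\left(J \right)} = - \frac{\left(14 \left(\left(J^{2} - J\right) + J\right)\right)^{3}}{2} = - \frac{\left(14 J^{2}\right)^{3}}{2} = - \frac{2744 J^{6}}{2} = - 1372 J^{6}$)
$\frac{1}{F{\left(247 \right)} - 29211} = \frac{1}{- 1372 \cdot 247^{6} - 29211} = \frac{1}{\left(-1372\right) 227081481823729 - 29211} = \frac{1}{-311555793062156188 - 29211} = \frac{1}{-311555793062185399} = - \frac{1}{311555793062185399}$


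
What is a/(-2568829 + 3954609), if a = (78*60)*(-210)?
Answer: -49140/69289 ≈ -0.70920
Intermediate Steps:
a = -982800 (a = 4680*(-210) = -982800)
a/(-2568829 + 3954609) = -982800/(-2568829 + 3954609) = -982800/1385780 = -982800*1/1385780 = -49140/69289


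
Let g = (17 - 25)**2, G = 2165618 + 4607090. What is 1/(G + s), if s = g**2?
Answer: 1/6776804 ≈ 1.4756e-7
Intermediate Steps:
G = 6772708
g = 64 (g = (-8)**2 = 64)
s = 4096 (s = 64**2 = 4096)
1/(G + s) = 1/(6772708 + 4096) = 1/6776804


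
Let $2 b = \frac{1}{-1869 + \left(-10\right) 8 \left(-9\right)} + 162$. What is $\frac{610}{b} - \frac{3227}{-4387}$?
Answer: $\frac{6750272959}{816583019} \approx 8.2665$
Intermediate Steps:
$b = \frac{186137}{2298}$ ($b = \frac{\frac{1}{-1869 + \left(-10\right) 8 \left(-9\right)} + 162}{2} = \frac{\frac{1}{-1869 - -720} + 162}{2} = \frac{\frac{1}{-1869 + 720} + 162}{2} = \frac{\frac{1}{-1149} + 162}{2} = \frac{- \frac{1}{1149} + 162}{2} = \frac{1}{2} \cdot \frac{186137}{1149} = \frac{186137}{2298} \approx 81.0$)
$\frac{610}{b} - \frac{3227}{-4387} = \frac{610}{\frac{186137}{2298}} - \frac{3227}{-4387} = 610 \cdot \frac{2298}{186137} - - \frac{3227}{4387} = \frac{1401780}{186137} + \frac{3227}{4387} = \frac{6750272959}{816583019}$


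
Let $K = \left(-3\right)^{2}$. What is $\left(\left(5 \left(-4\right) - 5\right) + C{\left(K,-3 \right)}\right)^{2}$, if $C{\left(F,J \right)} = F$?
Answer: $256$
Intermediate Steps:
$K = 9$
$\left(\left(5 \left(-4\right) - 5\right) + C{\left(K,-3 \right)}\right)^{2} = \left(\left(5 \left(-4\right) - 5\right) + 9\right)^{2} = \left(\left(-20 - 5\right) + 9\right)^{2} = \left(-25 + 9\right)^{2} = \left(-16\right)^{2} = 256$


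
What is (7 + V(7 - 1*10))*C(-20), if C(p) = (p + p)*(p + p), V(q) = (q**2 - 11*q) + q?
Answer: 73600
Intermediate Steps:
V(q) = q**2 - 10*q
C(p) = 4*p**2 (C(p) = (2*p)*(2*p) = 4*p**2)
(7 + V(7 - 1*10))*C(-20) = (7 + (7 - 1*10)*(-10 + (7 - 1*10)))*(4*(-20)**2) = (7 + (7 - 10)*(-10 + (7 - 10)))*(4*400) = (7 - 3*(-10 - 3))*1600 = (7 - 3*(-13))*1600 = (7 + 39)*1600 = 46*1600 = 73600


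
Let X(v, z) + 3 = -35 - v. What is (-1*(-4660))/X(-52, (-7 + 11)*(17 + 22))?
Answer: 2330/7 ≈ 332.86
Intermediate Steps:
X(v, z) = -38 - v (X(v, z) = -3 + (-35 - v) = -38 - v)
(-1*(-4660))/X(-52, (-7 + 11)*(17 + 22)) = (-1*(-4660))/(-38 - 1*(-52)) = 4660/(-38 + 52) = 4660/14 = 4660*(1/14) = 2330/7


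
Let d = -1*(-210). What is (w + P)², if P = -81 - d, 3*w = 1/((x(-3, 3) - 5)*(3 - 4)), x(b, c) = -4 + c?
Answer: 27426169/324 ≈ 84649.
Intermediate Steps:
d = 210
w = 1/18 (w = 1/(3*((((-4 + 3) - 5)*(3 - 4)))) = 1/(3*(((-1 - 5)*(-1)))) = 1/(3*((-6*(-1)))) = (⅓)/6 = (⅓)*(⅙) = 1/18 ≈ 0.055556)
P = -291 (P = -81 - 1*210 = -81 - 210 = -291)
(w + P)² = (1/18 - 291)² = (-5237/18)² = 27426169/324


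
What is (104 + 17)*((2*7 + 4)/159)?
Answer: 726/53 ≈ 13.698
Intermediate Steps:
(104 + 17)*((2*7 + 4)/159) = 121*((14 + 4)*(1/159)) = 121*(18*(1/159)) = 121*(6/53) = 726/53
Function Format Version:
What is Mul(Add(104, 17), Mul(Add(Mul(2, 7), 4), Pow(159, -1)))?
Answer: Rational(726, 53) ≈ 13.698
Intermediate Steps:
Mul(Add(104, 17), Mul(Add(Mul(2, 7), 4), Pow(159, -1))) = Mul(121, Mul(Add(14, 4), Rational(1, 159))) = Mul(121, Mul(18, Rational(1, 159))) = Mul(121, Rational(6, 53)) = Rational(726, 53)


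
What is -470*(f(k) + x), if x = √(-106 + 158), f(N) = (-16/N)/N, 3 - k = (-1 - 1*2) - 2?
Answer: 235/2 - 940*√13 ≈ -3271.7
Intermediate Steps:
k = 8 (k = 3 - ((-1 - 1*2) - 2) = 3 - ((-1 - 2) - 2) = 3 - (-3 - 2) = 3 - 1*(-5) = 3 + 5 = 8)
f(N) = -16/N²
x = 2*√13 (x = √52 = 2*√13 ≈ 7.2111)
-470*(f(k) + x) = -470*(-16/8² + 2*√13) = -470*(-16*1/64 + 2*√13) = -470*(-¼ + 2*√13) = 235/2 - 940*√13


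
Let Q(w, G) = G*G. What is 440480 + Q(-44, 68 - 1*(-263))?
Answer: 550041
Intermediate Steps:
Q(w, G) = G**2
440480 + Q(-44, 68 - 1*(-263)) = 440480 + (68 - 1*(-263))**2 = 440480 + (68 + 263)**2 = 440480 + 331**2 = 440480 + 109561 = 550041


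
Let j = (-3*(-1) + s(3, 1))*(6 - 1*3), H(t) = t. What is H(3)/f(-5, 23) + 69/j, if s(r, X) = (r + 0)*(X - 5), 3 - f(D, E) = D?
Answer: -157/72 ≈ -2.1806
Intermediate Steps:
f(D, E) = 3 - D
s(r, X) = r*(-5 + X)
j = -27 (j = (-3*(-1) + 3*(-5 + 1))*(6 - 1*3) = (3 + 3*(-4))*(6 - 3) = (3 - 12)*3 = -9*3 = -27)
H(3)/f(-5, 23) + 69/j = 3/(3 - 1*(-5)) + 69/(-27) = 3/(3 + 5) + 69*(-1/27) = 3/8 - 23/9 = -157/72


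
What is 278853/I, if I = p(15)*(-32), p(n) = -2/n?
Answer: 4182795/64 ≈ 65356.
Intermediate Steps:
I = 64/15 (I = -2/15*(-32) = 64/15 ≈ 4.2667)
278853/I = 278853/(64/15) = 278853*(15/64) = 4182795/64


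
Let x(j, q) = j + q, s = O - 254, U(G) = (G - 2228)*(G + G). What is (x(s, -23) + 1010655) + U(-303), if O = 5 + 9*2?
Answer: 2544187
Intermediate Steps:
U(G) = 2*G*(-2228 + G) (U(G) = (-2228 + G)*(2*G) = 2*G*(-2228 + G))
O = 23 (O = 5 + 18 = 23)
s = -231 (s = 23 - 254 = -231)
(x(s, -23) + 1010655) + U(-303) = ((-231 - 23) + 1010655) + 2*(-303)*(-2228 - 303) = (-254 + 1010655) + 2*(-303)*(-2531) = 1010401 + 1533786 = 2544187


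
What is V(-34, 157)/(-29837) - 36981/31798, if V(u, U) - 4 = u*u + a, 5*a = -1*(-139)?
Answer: -5705858807/4743784630 ≈ -1.2028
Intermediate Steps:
a = 139/5 (a = (-1*(-139))/5 = (⅕)*139 = 139/5 ≈ 27.800)
V(u, U) = 159/5 + u² (V(u, U) = 4 + (u*u + 139/5) = 4 + (u² + 139/5) = 4 + (139/5 + u²) = 159/5 + u²)
V(-34, 157)/(-29837) - 36981/31798 = (159/5 + (-34)²)/(-29837) - 36981/31798 = (159/5 + 1156)*(-1/29837) - 36981*1/31798 = (5939/5)*(-1/29837) - 36981/31798 = -5939/149185 - 36981/31798 = -5705858807/4743784630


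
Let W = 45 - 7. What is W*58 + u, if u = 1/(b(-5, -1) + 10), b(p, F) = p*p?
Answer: 77141/35 ≈ 2204.0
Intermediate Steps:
b(p, F) = p²
u = 1/35 (u = 1/((-5)² + 10) = 1/(25 + 10) = 1/35 ≈ 0.028571)
W = 38
W*58 + u = 38*58 + 1/35 = 2204 + 1/35 = 77141/35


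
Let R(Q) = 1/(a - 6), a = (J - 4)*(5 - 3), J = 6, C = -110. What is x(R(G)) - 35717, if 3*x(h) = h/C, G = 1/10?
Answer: -23573219/660 ≈ -35717.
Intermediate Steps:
G = ⅒ ≈ 0.10000
a = 4 (a = (6 - 4)*(5 - 3) = 2*2 = 4)
R(Q) = -½ (R(Q) = 1/(4 - 6) = 1/(-2) = -½)
x(h) = -h/330 (x(h) = (h/(-110))/3 = (h*(-1/110))/3 = (-h/110)/3 = -h/330)
x(R(G)) - 35717 = -1/330*(-½) - 35717 = 1/660 - 35717 = -23573219/660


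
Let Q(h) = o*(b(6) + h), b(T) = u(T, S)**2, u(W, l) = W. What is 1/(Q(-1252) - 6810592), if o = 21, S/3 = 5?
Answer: -1/6836128 ≈ -1.4628e-7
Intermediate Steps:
S = 15 (S = 3*5 = 15)
b(T) = T**2
Q(h) = 756 + 21*h (Q(h) = 21*(6**2 + h) = 21*(36 + h) = 756 + 21*h)
1/(Q(-1252) - 6810592) = 1/((756 + 21*(-1252)) - 6810592) = 1/((756 - 26292) - 6810592) = 1/(-25536 - 6810592) = 1/(-6836128) = -1/6836128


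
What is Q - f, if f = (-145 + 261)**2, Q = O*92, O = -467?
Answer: -56420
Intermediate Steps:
Q = -42964 (Q = -467*92 = -42964)
f = 13456 (f = 116**2 = 13456)
Q - f = -42964 - 1*13456 = -42964 - 13456 = -56420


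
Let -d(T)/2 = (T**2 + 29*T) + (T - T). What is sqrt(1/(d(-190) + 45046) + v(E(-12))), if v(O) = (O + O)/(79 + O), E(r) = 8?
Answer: sqrt(4471898426)/155962 ≈ 0.42877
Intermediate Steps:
d(T) = -58*T - 2*T**2 (d(T) = -2*((T**2 + 29*T) + (T - T)) = -2*((T**2 + 29*T) + 0) = -2*(T**2 + 29*T) = -58*T - 2*T**2)
v(O) = 2*O/(79 + O) (v(O) = (2*O)/(79 + O) = 2*O/(79 + O))
sqrt(1/(d(-190) + 45046) + v(E(-12))) = sqrt(1/(-2*(-190)*(29 - 190) + 45046) + 2*8/(79 + 8)) = sqrt(1/(-2*(-190)*(-161) + 45046) + 2*8/87) = sqrt(1/(-61180 + 45046) + 2*8*(1/87)) = sqrt(1/(-16134) + 16/87) = sqrt(-1/16134 + 16/87) = sqrt(28673/155962) = sqrt(4471898426)/155962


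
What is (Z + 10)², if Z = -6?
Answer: 16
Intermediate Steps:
(Z + 10)² = (-6 + 10)² = 4² = 16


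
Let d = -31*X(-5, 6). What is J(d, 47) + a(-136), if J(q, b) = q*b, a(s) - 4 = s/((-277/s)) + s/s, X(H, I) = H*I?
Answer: 12090559/277 ≈ 43648.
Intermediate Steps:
d = 930 (d = -(-155)*6 = -31*(-30) = 930)
a(s) = 5 - s²/277 (a(s) = 4 + (s/((-277/s)) + s/s) = 4 + (s*(-s/277) + 1) = 4 + (-s²/277 + 1) = 4 + (1 - s²/277) = 5 - s²/277)
J(q, b) = b*q
J(d, 47) + a(-136) = 47*930 + (5 - 1/277*(-136)²) = 43710 + (5 - 1/277*18496) = 43710 + (5 - 18496/277) = 43710 - 17111/277 = 12090559/277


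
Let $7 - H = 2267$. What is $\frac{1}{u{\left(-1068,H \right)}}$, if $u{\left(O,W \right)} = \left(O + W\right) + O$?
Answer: $- \frac{1}{4396} \approx -0.00022748$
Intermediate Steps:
$H = -2260$ ($H = 7 - 2267 = -2260$)
$u{\left(O,W \right)} = W + 2 O$
$\frac{1}{u{\left(-1068,H \right)}} = \frac{1}{-2260 + 2 \left(-1068\right)} = \frac{1}{-2260 - 2136} = \frac{1}{-4396} = - \frac{1}{4396}$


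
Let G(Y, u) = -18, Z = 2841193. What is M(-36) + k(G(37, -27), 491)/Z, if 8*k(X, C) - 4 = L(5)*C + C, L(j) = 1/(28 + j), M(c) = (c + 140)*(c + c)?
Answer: -2808280611875/375037476 ≈ -7488.0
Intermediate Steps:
M(c) = 2*c*(140 + c) (M(c) = (140 + c)*(2*c) = 2*c*(140 + c))
k(X, C) = ½ + 17*C/132 (k(X, C) = ½ + (C/(28 + 5) + C)/8 = ½ + (C/33 + C)/8 = ½ + (34*C/33)/8 = ½ + 17*C/132)
M(-36) + k(G(37, -27), 491)/Z = 2*(-36)*(140 - 36) + (½ + (17/132)*491)/2841193 = 2*(-36)*104 + (½ + 8347/132)*(1/2841193) = -7488 + (8413/132)*(1/2841193) = -7488 + 8413/375037476 = -2808280611875/375037476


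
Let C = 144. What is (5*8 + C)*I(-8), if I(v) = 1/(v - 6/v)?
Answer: -736/29 ≈ -25.379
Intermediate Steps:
(5*8 + C)*I(-8) = (5*8 + 144)*(-8/(-6 + (-8)²)) = (40 + 144)*(-8/(-6 + 64)) = 184*(-8/58) = 184*(-8*1/58) = 184*(-4/29) = -736/29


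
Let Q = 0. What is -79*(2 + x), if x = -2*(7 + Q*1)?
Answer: 948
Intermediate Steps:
x = -14 (x = -2*(7 + 0*1) = -2*(7 + 0) = -2*7 = -14)
-79*(2 + x) = -79*(2 - 14) = -79*(-12) = 948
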